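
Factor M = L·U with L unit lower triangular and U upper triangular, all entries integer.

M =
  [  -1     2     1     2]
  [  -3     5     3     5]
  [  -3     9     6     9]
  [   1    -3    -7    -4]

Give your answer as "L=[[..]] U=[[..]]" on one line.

L=[[1,0,0,0],[3,1,0,0],[3,-3,1,0],[-1,1,-2,1]] U=[[-1,2,1,2],[0,-1,0,-1],[0,0,3,0],[0,0,0,-1]]

  row1 -= 3·row0 → [0,-1,0,-1]
  row2 -= 3·row0 → [0,3,3,3]
  row3 -= -1·row0 → [0,-1,-6,-2]
  row2 -= -3·row1 → [0,0,3,0]
  row3 -= 1·row1 → [0,0,-6,-1]
  row3 -= -2·row2 → [0,0,0,-1]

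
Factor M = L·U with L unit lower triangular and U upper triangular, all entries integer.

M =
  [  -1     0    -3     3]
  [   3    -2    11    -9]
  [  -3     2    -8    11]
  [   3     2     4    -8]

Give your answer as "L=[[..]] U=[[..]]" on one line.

L=[[1,0,0,0],[-3,1,0,0],[3,-1,1,0],[-3,-1,-1,1]] U=[[-1,0,-3,3],[0,-2,2,0],[0,0,3,2],[0,0,0,3]]

  R1 -= -3·R0 → [0,-2,2,0]
  R2 -= 3·R0 → [0,2,1,2]
  R3 -= -3·R0 → [0,2,-5,1]
  R2 -= -1·R1 → [0,0,3,2]
  R3 -= -1·R1 → [0,0,-3,1]
  R3 -= -1·R2 → [0,0,0,3]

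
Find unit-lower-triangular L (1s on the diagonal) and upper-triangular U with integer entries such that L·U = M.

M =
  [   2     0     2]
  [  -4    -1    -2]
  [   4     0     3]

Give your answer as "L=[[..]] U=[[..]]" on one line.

L=[[1,0,0],[-2,1,0],[2,0,1]] U=[[2,0,2],[0,-1,2],[0,0,-1]]

  row1 -= -2·row0 → [0,-1,2]
  row2 -= 2·row0 → [0,0,-1]
  row2 -= 0·row1 → [0,0,-1]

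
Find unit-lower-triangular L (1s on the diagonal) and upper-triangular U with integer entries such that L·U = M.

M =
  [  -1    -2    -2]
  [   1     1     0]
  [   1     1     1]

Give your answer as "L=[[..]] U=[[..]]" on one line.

L=[[1,0,0],[-1,1,0],[-1,1,1]] U=[[-1,-2,-2],[0,-1,-2],[0,0,1]]

  row1 -= -1·row0 → [0,-1,-2]
  row2 -= -1·row0 → [0,-1,-1]
  row2 -= 1·row1 → [0,0,1]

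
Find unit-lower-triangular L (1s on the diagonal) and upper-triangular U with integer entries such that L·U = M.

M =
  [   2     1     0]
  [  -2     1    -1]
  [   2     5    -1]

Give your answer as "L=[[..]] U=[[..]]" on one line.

  R1 -= -1·R0 → [0,2,-1]
  R2 -= 1·R0 → [0,4,-1]
  R2 -= 2·R1 → [0,0,1]

L=[[1,0,0],[-1,1,0],[1,2,1]] U=[[2,1,0],[0,2,-1],[0,0,1]]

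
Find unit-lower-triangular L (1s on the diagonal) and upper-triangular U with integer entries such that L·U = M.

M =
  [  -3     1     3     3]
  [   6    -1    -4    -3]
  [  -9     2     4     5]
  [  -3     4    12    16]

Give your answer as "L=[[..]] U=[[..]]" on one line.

L=[[1,0,0,0],[-2,1,0,0],[3,-1,1,0],[1,3,-1,1]] U=[[-3,1,3,3],[0,1,2,3],[0,0,-3,-1],[0,0,0,3]]

  r1 -= -2·r0 → [0,1,2,3]
  r2 -= 3·r0 → [0,-1,-5,-4]
  r3 -= 1·r0 → [0,3,9,13]
  r2 -= -1·r1 → [0,0,-3,-1]
  r3 -= 3·r1 → [0,0,3,4]
  r3 -= -1·r2 → [0,0,0,3]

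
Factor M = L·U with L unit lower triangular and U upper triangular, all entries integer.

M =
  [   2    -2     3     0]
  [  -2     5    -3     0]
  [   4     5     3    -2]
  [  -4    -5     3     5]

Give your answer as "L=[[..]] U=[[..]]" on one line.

  R1 -= -1·R0 → [0,3,0,0]
  R2 -= 2·R0 → [0,9,-3,-2]
  R3 -= -2·R0 → [0,-9,9,5]
  R2 -= 3·R1 → [0,0,-3,-2]
  R3 -= -3·R1 → [0,0,9,5]
  R3 -= -3·R2 → [0,0,0,-1]

L=[[1,0,0,0],[-1,1,0,0],[2,3,1,0],[-2,-3,-3,1]] U=[[2,-2,3,0],[0,3,0,0],[0,0,-3,-2],[0,0,0,-1]]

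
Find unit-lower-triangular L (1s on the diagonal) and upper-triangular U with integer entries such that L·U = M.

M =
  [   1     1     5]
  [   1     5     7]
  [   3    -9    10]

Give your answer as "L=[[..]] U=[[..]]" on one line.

L=[[1,0,0],[1,1,0],[3,-3,1]] U=[[1,1,5],[0,4,2],[0,0,1]]

  r1 -= 1·r0 → [0,4,2]
  r2 -= 3·r0 → [0,-12,-5]
  r2 -= -3·r1 → [0,0,1]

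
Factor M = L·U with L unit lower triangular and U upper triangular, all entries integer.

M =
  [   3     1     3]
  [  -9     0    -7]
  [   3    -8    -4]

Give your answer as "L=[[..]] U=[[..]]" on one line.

L=[[1,0,0],[-3,1,0],[1,-3,1]] U=[[3,1,3],[0,3,2],[0,0,-1]]

  row1 -= -3·row0 → [0,3,2]
  row2 -= 1·row0 → [0,-9,-7]
  row2 -= -3·row1 → [0,0,-1]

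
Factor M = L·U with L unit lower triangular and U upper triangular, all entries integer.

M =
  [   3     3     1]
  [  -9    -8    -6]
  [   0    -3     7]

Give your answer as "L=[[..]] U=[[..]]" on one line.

L=[[1,0,0],[-3,1,0],[0,-3,1]] U=[[3,3,1],[0,1,-3],[0,0,-2]]

  R1 -= -3·R0 → [0,1,-3]
  R2 -= 0·R0 → [0,-3,7]
  R2 -= -3·R1 → [0,0,-2]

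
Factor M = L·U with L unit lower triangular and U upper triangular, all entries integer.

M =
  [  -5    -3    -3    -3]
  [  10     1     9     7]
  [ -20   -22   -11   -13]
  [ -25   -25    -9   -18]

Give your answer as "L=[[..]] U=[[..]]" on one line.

L=[[1,0,0,0],[-2,1,0,0],[4,2,1,0],[5,2,0,1]] U=[[-5,-3,-3,-3],[0,-5,3,1],[0,0,-5,-3],[0,0,0,-5]]

  r1 -= -2·r0 → [0,-5,3,1]
  r2 -= 4·r0 → [0,-10,1,-1]
  r3 -= 5·r0 → [0,-10,6,-3]
  r2 -= 2·r1 → [0,0,-5,-3]
  r3 -= 2·r1 → [0,0,0,-5]
  r3 -= 0·r2 → [0,0,0,-5]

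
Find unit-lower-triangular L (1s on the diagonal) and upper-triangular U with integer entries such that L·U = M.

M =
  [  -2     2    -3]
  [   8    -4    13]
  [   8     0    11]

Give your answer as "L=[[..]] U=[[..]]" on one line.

L=[[1,0,0],[-4,1,0],[-4,2,1]] U=[[-2,2,-3],[0,4,1],[0,0,-3]]

  row1 -= -4·row0 → [0,4,1]
  row2 -= -4·row0 → [0,8,-1]
  row2 -= 2·row1 → [0,0,-3]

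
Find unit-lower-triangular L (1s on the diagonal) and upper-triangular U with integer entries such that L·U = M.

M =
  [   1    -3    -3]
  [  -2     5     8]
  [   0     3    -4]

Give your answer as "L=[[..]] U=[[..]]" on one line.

  row1 -= -2·row0 → [0,-1,2]
  row2 -= 0·row0 → [0,3,-4]
  row2 -= -3·row1 → [0,0,2]

L=[[1,0,0],[-2,1,0],[0,-3,1]] U=[[1,-3,-3],[0,-1,2],[0,0,2]]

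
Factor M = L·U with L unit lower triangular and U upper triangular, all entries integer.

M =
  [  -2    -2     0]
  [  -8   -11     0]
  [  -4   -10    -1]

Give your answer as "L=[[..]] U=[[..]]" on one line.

  R1 -= 4·R0 → [0,-3,0]
  R2 -= 2·R0 → [0,-6,-1]
  R2 -= 2·R1 → [0,0,-1]

L=[[1,0,0],[4,1,0],[2,2,1]] U=[[-2,-2,0],[0,-3,0],[0,0,-1]]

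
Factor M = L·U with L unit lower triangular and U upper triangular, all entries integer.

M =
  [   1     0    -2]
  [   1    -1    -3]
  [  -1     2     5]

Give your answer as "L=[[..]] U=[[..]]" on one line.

L=[[1,0,0],[1,1,0],[-1,-2,1]] U=[[1,0,-2],[0,-1,-1],[0,0,1]]

  row1 -= 1·row0 → [0,-1,-1]
  row2 -= -1·row0 → [0,2,3]
  row2 -= -2·row1 → [0,0,1]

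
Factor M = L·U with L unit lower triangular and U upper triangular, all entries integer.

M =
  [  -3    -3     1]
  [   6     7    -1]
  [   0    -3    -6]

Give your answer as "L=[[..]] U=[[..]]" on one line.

  row1 -= -2·row0 → [0,1,1]
  row2 -= 0·row0 → [0,-3,-6]
  row2 -= -3·row1 → [0,0,-3]

L=[[1,0,0],[-2,1,0],[0,-3,1]] U=[[-3,-3,1],[0,1,1],[0,0,-3]]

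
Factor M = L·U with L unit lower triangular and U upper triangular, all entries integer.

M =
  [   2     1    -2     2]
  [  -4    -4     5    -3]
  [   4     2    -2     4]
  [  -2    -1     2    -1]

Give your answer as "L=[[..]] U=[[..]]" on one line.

  R1 -= -2·R0 → [0,-2,1,1]
  R2 -= 2·R0 → [0,0,2,0]
  R3 -= -1·R0 → [0,0,0,1]
  R2 -= 0·R1 → [0,0,2,0]
  R3 -= 0·R1 → [0,0,0,1]
  R3 -= 0·R2 → [0,0,0,1]

L=[[1,0,0,0],[-2,1,0,0],[2,0,1,0],[-1,0,0,1]] U=[[2,1,-2,2],[0,-2,1,1],[0,0,2,0],[0,0,0,1]]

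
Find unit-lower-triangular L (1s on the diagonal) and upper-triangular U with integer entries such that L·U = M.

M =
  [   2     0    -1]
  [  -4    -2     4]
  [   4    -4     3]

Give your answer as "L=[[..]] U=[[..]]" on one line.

L=[[1,0,0],[-2,1,0],[2,2,1]] U=[[2,0,-1],[0,-2,2],[0,0,1]]

  row1 -= -2·row0 → [0,-2,2]
  row2 -= 2·row0 → [0,-4,5]
  row2 -= 2·row1 → [0,0,1]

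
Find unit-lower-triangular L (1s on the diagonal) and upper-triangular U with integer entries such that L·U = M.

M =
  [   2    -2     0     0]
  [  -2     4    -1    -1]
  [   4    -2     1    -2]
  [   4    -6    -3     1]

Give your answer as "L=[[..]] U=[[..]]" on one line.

L=[[1,0,0,0],[-1,1,0,0],[2,1,1,0],[2,-1,-2,1]] U=[[2,-2,0,0],[0,2,-1,-1],[0,0,2,-1],[0,0,0,-2]]

  row1 -= -1·row0 → [0,2,-1,-1]
  row2 -= 2·row0 → [0,2,1,-2]
  row3 -= 2·row0 → [0,-2,-3,1]
  row2 -= 1·row1 → [0,0,2,-1]
  row3 -= -1·row1 → [0,0,-4,0]
  row3 -= -2·row2 → [0,0,0,-2]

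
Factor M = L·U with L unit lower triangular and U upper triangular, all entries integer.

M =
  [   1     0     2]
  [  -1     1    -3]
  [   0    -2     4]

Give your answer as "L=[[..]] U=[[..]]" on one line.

L=[[1,0,0],[-1,1,0],[0,-2,1]] U=[[1,0,2],[0,1,-1],[0,0,2]]

  r1 -= -1·r0 → [0,1,-1]
  r2 -= 0·r0 → [0,-2,4]
  r2 -= -2·r1 → [0,0,2]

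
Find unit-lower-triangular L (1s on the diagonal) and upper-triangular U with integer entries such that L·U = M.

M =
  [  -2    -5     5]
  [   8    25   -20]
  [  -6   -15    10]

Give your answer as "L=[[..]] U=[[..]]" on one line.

  r1 -= -4·r0 → [0,5,0]
  r2 -= 3·r0 → [0,0,-5]
  r2 -= 0·r1 → [0,0,-5]

L=[[1,0,0],[-4,1,0],[3,0,1]] U=[[-2,-5,5],[0,5,0],[0,0,-5]]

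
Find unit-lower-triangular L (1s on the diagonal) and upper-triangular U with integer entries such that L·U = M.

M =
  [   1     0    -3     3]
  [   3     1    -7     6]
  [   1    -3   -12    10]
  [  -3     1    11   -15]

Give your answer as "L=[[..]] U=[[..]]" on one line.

L=[[1,0,0,0],[3,1,0,0],[1,-3,1,0],[-3,1,0,1]] U=[[1,0,-3,3],[0,1,2,-3],[0,0,-3,-2],[0,0,0,-3]]

  R1 -= 3·R0 → [0,1,2,-3]
  R2 -= 1·R0 → [0,-3,-9,7]
  R3 -= -3·R0 → [0,1,2,-6]
  R2 -= -3·R1 → [0,0,-3,-2]
  R3 -= 1·R1 → [0,0,0,-3]
  R3 -= 0·R2 → [0,0,0,-3]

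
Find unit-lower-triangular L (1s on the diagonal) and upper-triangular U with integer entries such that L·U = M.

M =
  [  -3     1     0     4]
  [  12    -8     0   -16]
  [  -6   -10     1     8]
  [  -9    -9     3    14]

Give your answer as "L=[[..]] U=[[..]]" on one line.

  row1 -= -4·row0 → [0,-4,0,0]
  row2 -= 2·row0 → [0,-12,1,0]
  row3 -= 3·row0 → [0,-12,3,2]
  row2 -= 3·row1 → [0,0,1,0]
  row3 -= 3·row1 → [0,0,3,2]
  row3 -= 3·row2 → [0,0,0,2]

L=[[1,0,0,0],[-4,1,0,0],[2,3,1,0],[3,3,3,1]] U=[[-3,1,0,4],[0,-4,0,0],[0,0,1,0],[0,0,0,2]]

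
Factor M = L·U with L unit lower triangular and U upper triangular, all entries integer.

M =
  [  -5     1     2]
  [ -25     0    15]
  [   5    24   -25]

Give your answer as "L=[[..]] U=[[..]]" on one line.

L=[[1,0,0],[5,1,0],[-1,-5,1]] U=[[-5,1,2],[0,-5,5],[0,0,2]]

  row1 -= 5·row0 → [0,-5,5]
  row2 -= -1·row0 → [0,25,-23]
  row2 -= -5·row1 → [0,0,2]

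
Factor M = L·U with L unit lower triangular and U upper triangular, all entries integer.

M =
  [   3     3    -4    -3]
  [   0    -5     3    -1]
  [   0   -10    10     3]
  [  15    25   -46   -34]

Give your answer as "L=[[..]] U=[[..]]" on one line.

L=[[1,0,0,0],[0,1,0,0],[0,2,1,0],[5,-2,-5,1]] U=[[3,3,-4,-3],[0,-5,3,-1],[0,0,4,5],[0,0,0,4]]

  R1 -= 0·R0 → [0,-5,3,-1]
  R2 -= 0·R0 → [0,-10,10,3]
  R3 -= 5·R0 → [0,10,-26,-19]
  R2 -= 2·R1 → [0,0,4,5]
  R3 -= -2·R1 → [0,0,-20,-21]
  R3 -= -5·R2 → [0,0,0,4]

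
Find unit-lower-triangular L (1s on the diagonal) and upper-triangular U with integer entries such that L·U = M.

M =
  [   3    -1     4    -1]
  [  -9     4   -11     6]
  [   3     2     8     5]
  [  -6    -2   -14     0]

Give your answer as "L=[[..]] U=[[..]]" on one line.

L=[[1,0,0,0],[-3,1,0,0],[1,3,1,0],[-2,-4,-2,1]] U=[[3,-1,4,-1],[0,1,1,3],[0,0,1,-3],[0,0,0,4]]

  row1 -= -3·row0 → [0,1,1,3]
  row2 -= 1·row0 → [0,3,4,6]
  row3 -= -2·row0 → [0,-4,-6,-2]
  row2 -= 3·row1 → [0,0,1,-3]
  row3 -= -4·row1 → [0,0,-2,10]
  row3 -= -2·row2 → [0,0,0,4]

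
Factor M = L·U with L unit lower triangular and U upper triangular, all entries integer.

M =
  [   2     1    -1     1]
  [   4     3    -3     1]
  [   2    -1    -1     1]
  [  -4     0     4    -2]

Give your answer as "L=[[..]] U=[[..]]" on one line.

  r1 -= 2·r0 → [0,1,-1,-1]
  r2 -= 1·r0 → [0,-2,0,0]
  r3 -= -2·r0 → [0,2,2,0]
  r2 -= -2·r1 → [0,0,-2,-2]
  r3 -= 2·r1 → [0,0,4,2]
  r3 -= -2·r2 → [0,0,0,-2]

L=[[1,0,0,0],[2,1,0,0],[1,-2,1,0],[-2,2,-2,1]] U=[[2,1,-1,1],[0,1,-1,-1],[0,0,-2,-2],[0,0,0,-2]]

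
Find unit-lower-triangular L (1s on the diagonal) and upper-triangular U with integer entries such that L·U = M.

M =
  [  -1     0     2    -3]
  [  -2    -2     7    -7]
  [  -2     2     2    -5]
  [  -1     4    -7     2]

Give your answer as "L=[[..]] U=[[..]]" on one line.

L=[[1,0,0,0],[2,1,0,0],[2,-1,1,0],[1,-2,-3,1]] U=[[-1,0,2,-3],[0,-2,3,-1],[0,0,1,0],[0,0,0,3]]

  R1 -= 2·R0 → [0,-2,3,-1]
  R2 -= 2·R0 → [0,2,-2,1]
  R3 -= 1·R0 → [0,4,-9,5]
  R2 -= -1·R1 → [0,0,1,0]
  R3 -= -2·R1 → [0,0,-3,3]
  R3 -= -3·R2 → [0,0,0,3]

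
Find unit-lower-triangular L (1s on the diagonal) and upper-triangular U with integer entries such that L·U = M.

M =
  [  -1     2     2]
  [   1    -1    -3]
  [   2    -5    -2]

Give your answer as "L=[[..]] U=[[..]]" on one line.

L=[[1,0,0],[-1,1,0],[-2,-1,1]] U=[[-1,2,2],[0,1,-1],[0,0,1]]

  r1 -= -1·r0 → [0,1,-1]
  r2 -= -2·r0 → [0,-1,2]
  r2 -= -1·r1 → [0,0,1]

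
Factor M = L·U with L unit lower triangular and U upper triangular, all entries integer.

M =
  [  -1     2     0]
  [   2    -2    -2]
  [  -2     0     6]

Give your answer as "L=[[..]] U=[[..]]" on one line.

L=[[1,0,0],[-2,1,0],[2,-2,1]] U=[[-1,2,0],[0,2,-2],[0,0,2]]

  R1 -= -2·R0 → [0,2,-2]
  R2 -= 2·R0 → [0,-4,6]
  R2 -= -2·R1 → [0,0,2]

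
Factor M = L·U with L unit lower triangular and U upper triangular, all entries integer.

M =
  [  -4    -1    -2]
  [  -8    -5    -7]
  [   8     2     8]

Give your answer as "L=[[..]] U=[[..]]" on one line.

L=[[1,0,0],[2,1,0],[-2,0,1]] U=[[-4,-1,-2],[0,-3,-3],[0,0,4]]

  r1 -= 2·r0 → [0,-3,-3]
  r2 -= -2·r0 → [0,0,4]
  r2 -= 0·r1 → [0,0,4]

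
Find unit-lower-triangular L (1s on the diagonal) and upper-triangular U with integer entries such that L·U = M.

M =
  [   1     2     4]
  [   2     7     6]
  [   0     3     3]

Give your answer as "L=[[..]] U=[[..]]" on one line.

L=[[1,0,0],[2,1,0],[0,1,1]] U=[[1,2,4],[0,3,-2],[0,0,5]]

  R1 -= 2·R0 → [0,3,-2]
  R2 -= 0·R0 → [0,3,3]
  R2 -= 1·R1 → [0,0,5]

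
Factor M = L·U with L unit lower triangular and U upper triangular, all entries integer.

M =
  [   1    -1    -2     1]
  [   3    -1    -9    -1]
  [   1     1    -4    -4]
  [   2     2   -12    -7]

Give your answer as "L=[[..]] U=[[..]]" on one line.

L=[[1,0,0,0],[3,1,0,0],[1,1,1,0],[2,2,-2,1]] U=[[1,-1,-2,1],[0,2,-3,-4],[0,0,1,-1],[0,0,0,-3]]

  row1 -= 3·row0 → [0,2,-3,-4]
  row2 -= 1·row0 → [0,2,-2,-5]
  row3 -= 2·row0 → [0,4,-8,-9]
  row2 -= 1·row1 → [0,0,1,-1]
  row3 -= 2·row1 → [0,0,-2,-1]
  row3 -= -2·row2 → [0,0,0,-3]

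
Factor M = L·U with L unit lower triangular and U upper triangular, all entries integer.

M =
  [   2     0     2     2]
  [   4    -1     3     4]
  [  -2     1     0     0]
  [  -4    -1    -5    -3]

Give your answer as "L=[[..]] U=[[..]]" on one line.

  r1 -= 2·r0 → [0,-1,-1,0]
  r2 -= -1·r0 → [0,1,2,2]
  r3 -= -2·r0 → [0,-1,-1,1]
  r2 -= -1·r1 → [0,0,1,2]
  r3 -= 1·r1 → [0,0,0,1]
  r3 -= 0·r2 → [0,0,0,1]

L=[[1,0,0,0],[2,1,0,0],[-1,-1,1,0],[-2,1,0,1]] U=[[2,0,2,2],[0,-1,-1,0],[0,0,1,2],[0,0,0,1]]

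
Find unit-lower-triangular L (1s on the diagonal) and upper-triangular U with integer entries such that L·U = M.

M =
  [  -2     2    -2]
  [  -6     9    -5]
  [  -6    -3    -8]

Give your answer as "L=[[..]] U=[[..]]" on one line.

L=[[1,0,0],[3,1,0],[3,-3,1]] U=[[-2,2,-2],[0,3,1],[0,0,1]]

  R1 -= 3·R0 → [0,3,1]
  R2 -= 3·R0 → [0,-9,-2]
  R2 -= -3·R1 → [0,0,1]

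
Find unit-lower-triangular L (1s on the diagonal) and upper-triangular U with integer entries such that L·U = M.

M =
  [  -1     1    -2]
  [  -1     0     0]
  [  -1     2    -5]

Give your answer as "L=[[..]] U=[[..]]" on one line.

L=[[1,0,0],[1,1,0],[1,-1,1]] U=[[-1,1,-2],[0,-1,2],[0,0,-1]]

  R1 -= 1·R0 → [0,-1,2]
  R2 -= 1·R0 → [0,1,-3]
  R2 -= -1·R1 → [0,0,-1]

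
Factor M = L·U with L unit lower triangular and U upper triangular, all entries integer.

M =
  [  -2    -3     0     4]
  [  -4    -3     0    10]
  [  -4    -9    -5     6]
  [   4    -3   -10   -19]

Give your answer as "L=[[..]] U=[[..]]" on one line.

L=[[1,0,0,0],[2,1,0,0],[2,-1,1,0],[-2,-3,2,1]] U=[[-2,-3,0,4],[0,3,0,2],[0,0,-5,0],[0,0,0,-5]]

  row1 -= 2·row0 → [0,3,0,2]
  row2 -= 2·row0 → [0,-3,-5,-2]
  row3 -= -2·row0 → [0,-9,-10,-11]
  row2 -= -1·row1 → [0,0,-5,0]
  row3 -= -3·row1 → [0,0,-10,-5]
  row3 -= 2·row2 → [0,0,0,-5]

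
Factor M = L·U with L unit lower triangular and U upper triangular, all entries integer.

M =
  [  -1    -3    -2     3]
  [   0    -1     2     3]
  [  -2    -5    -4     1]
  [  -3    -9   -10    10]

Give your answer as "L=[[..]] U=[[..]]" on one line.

L=[[1,0,0,0],[0,1,0,0],[2,-1,1,0],[3,0,-2,1]] U=[[-1,-3,-2,3],[0,-1,2,3],[0,0,2,-2],[0,0,0,-3]]

  row1 -= 0·row0 → [0,-1,2,3]
  row2 -= 2·row0 → [0,1,0,-5]
  row3 -= 3·row0 → [0,0,-4,1]
  row2 -= -1·row1 → [0,0,2,-2]
  row3 -= 0·row1 → [0,0,-4,1]
  row3 -= -2·row2 → [0,0,0,-3]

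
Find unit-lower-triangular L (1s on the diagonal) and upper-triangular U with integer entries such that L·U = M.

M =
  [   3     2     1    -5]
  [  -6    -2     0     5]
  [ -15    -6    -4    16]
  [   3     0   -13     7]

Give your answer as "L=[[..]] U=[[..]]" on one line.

  r1 -= -2·r0 → [0,2,2,-5]
  r2 -= -5·r0 → [0,4,1,-9]
  r3 -= 1·r0 → [0,-2,-14,12]
  r2 -= 2·r1 → [0,0,-3,1]
  r3 -= -1·r1 → [0,0,-12,7]
  r3 -= 4·r2 → [0,0,0,3]

L=[[1,0,0,0],[-2,1,0,0],[-5,2,1,0],[1,-1,4,1]] U=[[3,2,1,-5],[0,2,2,-5],[0,0,-3,1],[0,0,0,3]]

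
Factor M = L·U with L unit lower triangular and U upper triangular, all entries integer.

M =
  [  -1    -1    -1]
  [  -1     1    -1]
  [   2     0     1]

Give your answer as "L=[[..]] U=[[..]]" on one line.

  row1 -= 1·row0 → [0,2,0]
  row2 -= -2·row0 → [0,-2,-1]
  row2 -= -1·row1 → [0,0,-1]

L=[[1,0,0],[1,1,0],[-2,-1,1]] U=[[-1,-1,-1],[0,2,0],[0,0,-1]]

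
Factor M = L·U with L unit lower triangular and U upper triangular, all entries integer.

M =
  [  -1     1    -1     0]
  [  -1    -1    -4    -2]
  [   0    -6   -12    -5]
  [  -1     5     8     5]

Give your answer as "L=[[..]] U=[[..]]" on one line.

L=[[1,0,0,0],[1,1,0,0],[0,3,1,0],[1,-2,-1,1]] U=[[-1,1,-1,0],[0,-2,-3,-2],[0,0,-3,1],[0,0,0,2]]

  R1 -= 1·R0 → [0,-2,-3,-2]
  R2 -= 0·R0 → [0,-6,-12,-5]
  R3 -= 1·R0 → [0,4,9,5]
  R2 -= 3·R1 → [0,0,-3,1]
  R3 -= -2·R1 → [0,0,3,1]
  R3 -= -1·R2 → [0,0,0,2]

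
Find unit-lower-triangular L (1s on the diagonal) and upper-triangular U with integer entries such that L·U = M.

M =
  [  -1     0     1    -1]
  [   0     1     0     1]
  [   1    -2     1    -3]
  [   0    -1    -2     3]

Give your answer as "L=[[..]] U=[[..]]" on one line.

  R1 -= 0·R0 → [0,1,0,1]
  R2 -= -1·R0 → [0,-2,2,-4]
  R3 -= 0·R0 → [0,-1,-2,3]
  R2 -= -2·R1 → [0,0,2,-2]
  R3 -= -1·R1 → [0,0,-2,4]
  R3 -= -1·R2 → [0,0,0,2]

L=[[1,0,0,0],[0,1,0,0],[-1,-2,1,0],[0,-1,-1,1]] U=[[-1,0,1,-1],[0,1,0,1],[0,0,2,-2],[0,0,0,2]]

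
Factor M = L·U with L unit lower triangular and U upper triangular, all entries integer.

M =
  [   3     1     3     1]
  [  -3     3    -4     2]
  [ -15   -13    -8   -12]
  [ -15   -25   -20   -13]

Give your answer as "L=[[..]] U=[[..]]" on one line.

L=[[1,0,0,0],[-1,1,0,0],[-5,-2,1,0],[-5,-5,-2,1]] U=[[3,1,3,1],[0,4,-1,3],[0,0,5,-1],[0,0,0,5]]

  r1 -= -1·r0 → [0,4,-1,3]
  r2 -= -5·r0 → [0,-8,7,-7]
  r3 -= -5·r0 → [0,-20,-5,-8]
  r2 -= -2·r1 → [0,0,5,-1]
  r3 -= -5·r1 → [0,0,-10,7]
  r3 -= -2·r2 → [0,0,0,5]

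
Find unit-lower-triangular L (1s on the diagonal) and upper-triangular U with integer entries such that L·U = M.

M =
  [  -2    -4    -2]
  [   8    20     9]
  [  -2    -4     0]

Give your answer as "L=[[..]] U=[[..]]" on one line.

L=[[1,0,0],[-4,1,0],[1,0,1]] U=[[-2,-4,-2],[0,4,1],[0,0,2]]

  R1 -= -4·R0 → [0,4,1]
  R2 -= 1·R0 → [0,0,2]
  R2 -= 0·R1 → [0,0,2]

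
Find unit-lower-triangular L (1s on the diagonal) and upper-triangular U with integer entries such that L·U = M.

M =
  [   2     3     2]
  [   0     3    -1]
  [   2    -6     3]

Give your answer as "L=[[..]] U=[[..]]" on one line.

  r1 -= 0·r0 → [0,3,-1]
  r2 -= 1·r0 → [0,-9,1]
  r2 -= -3·r1 → [0,0,-2]

L=[[1,0,0],[0,1,0],[1,-3,1]] U=[[2,3,2],[0,3,-1],[0,0,-2]]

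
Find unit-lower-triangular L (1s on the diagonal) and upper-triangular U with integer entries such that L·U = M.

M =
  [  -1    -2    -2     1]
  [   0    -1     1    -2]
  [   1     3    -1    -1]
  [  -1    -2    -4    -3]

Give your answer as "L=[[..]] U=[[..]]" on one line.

  r1 -= 0·r0 → [0,-1,1,-2]
  r2 -= -1·r0 → [0,1,-3,0]
  r3 -= 1·r0 → [0,0,-2,-4]
  r2 -= -1·r1 → [0,0,-2,-2]
  r3 -= 0·r1 → [0,0,-2,-4]
  r3 -= 1·r2 → [0,0,0,-2]

L=[[1,0,0,0],[0,1,0,0],[-1,-1,1,0],[1,0,1,1]] U=[[-1,-2,-2,1],[0,-1,1,-2],[0,0,-2,-2],[0,0,0,-2]]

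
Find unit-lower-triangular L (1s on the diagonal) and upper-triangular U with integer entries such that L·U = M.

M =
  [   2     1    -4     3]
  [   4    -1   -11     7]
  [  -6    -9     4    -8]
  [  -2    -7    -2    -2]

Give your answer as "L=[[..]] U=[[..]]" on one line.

  row1 -= 2·row0 → [0,-3,-3,1]
  row2 -= -3·row0 → [0,-6,-8,1]
  row3 -= -1·row0 → [0,-6,-6,1]
  row2 -= 2·row1 → [0,0,-2,-1]
  row3 -= 2·row1 → [0,0,0,-1]
  row3 -= 0·row2 → [0,0,0,-1]

L=[[1,0,0,0],[2,1,0,0],[-3,2,1,0],[-1,2,0,1]] U=[[2,1,-4,3],[0,-3,-3,1],[0,0,-2,-1],[0,0,0,-1]]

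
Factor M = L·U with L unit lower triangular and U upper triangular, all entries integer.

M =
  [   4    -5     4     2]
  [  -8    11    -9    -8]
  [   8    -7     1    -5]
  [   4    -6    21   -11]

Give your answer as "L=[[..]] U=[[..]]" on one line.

  r1 -= -2·r0 → [0,1,-1,-4]
  r2 -= 2·r0 → [0,3,-7,-9]
  r3 -= 1·r0 → [0,-1,17,-13]
  r2 -= 3·r1 → [0,0,-4,3]
  r3 -= -1·r1 → [0,0,16,-17]
  r3 -= -4·r2 → [0,0,0,-5]

L=[[1,0,0,0],[-2,1,0,0],[2,3,1,0],[1,-1,-4,1]] U=[[4,-5,4,2],[0,1,-1,-4],[0,0,-4,3],[0,0,0,-5]]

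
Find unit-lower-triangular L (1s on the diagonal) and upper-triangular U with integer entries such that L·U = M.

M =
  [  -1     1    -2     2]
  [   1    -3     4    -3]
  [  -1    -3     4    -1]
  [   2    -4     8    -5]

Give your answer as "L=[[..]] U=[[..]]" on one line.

  r1 -= -1·r0 → [0,-2,2,-1]
  r2 -= 1·r0 → [0,-4,6,-3]
  r3 -= -2·r0 → [0,-2,4,-1]
  r2 -= 2·r1 → [0,0,2,-1]
  r3 -= 1·r1 → [0,0,2,0]
  r3 -= 1·r2 → [0,0,0,1]

L=[[1,0,0,0],[-1,1,0,0],[1,2,1,0],[-2,1,1,1]] U=[[-1,1,-2,2],[0,-2,2,-1],[0,0,2,-1],[0,0,0,1]]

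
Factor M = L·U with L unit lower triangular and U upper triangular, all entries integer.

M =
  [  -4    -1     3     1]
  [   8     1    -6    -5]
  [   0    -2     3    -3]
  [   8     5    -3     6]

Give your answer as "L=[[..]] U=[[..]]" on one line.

  R1 -= -2·R0 → [0,-1,0,-3]
  R2 -= 0·R0 → [0,-2,3,-3]
  R3 -= -2·R0 → [0,3,3,8]
  R2 -= 2·R1 → [0,0,3,3]
  R3 -= -3·R1 → [0,0,3,-1]
  R3 -= 1·R2 → [0,0,0,-4]

L=[[1,0,0,0],[-2,1,0,0],[0,2,1,0],[-2,-3,1,1]] U=[[-4,-1,3,1],[0,-1,0,-3],[0,0,3,3],[0,0,0,-4]]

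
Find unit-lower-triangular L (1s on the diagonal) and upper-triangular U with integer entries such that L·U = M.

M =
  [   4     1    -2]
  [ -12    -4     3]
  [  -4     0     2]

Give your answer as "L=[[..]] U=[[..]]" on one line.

L=[[1,0,0],[-3,1,0],[-1,-1,1]] U=[[4,1,-2],[0,-1,-3],[0,0,-3]]

  r1 -= -3·r0 → [0,-1,-3]
  r2 -= -1·r0 → [0,1,0]
  r2 -= -1·r1 → [0,0,-3]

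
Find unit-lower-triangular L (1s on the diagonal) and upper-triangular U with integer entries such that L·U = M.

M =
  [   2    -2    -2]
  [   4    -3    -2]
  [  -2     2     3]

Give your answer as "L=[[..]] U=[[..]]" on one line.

  row1 -= 2·row0 → [0,1,2]
  row2 -= -1·row0 → [0,0,1]
  row2 -= 0·row1 → [0,0,1]

L=[[1,0,0],[2,1,0],[-1,0,1]] U=[[2,-2,-2],[0,1,2],[0,0,1]]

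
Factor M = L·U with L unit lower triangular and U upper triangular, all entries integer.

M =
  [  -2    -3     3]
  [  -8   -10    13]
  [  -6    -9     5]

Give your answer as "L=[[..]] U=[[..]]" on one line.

  R1 -= 4·R0 → [0,2,1]
  R2 -= 3·R0 → [0,0,-4]
  R2 -= 0·R1 → [0,0,-4]

L=[[1,0,0],[4,1,0],[3,0,1]] U=[[-2,-3,3],[0,2,1],[0,0,-4]]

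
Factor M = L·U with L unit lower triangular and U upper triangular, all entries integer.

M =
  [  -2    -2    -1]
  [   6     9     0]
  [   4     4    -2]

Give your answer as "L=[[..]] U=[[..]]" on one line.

  r1 -= -3·r0 → [0,3,-3]
  r2 -= -2·r0 → [0,0,-4]
  r2 -= 0·r1 → [0,0,-4]

L=[[1,0,0],[-3,1,0],[-2,0,1]] U=[[-2,-2,-1],[0,3,-3],[0,0,-4]]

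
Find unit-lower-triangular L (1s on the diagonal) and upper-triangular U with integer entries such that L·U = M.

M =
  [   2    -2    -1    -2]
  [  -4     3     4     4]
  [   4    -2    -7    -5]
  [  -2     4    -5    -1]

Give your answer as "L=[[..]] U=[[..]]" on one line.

L=[[1,0,0,0],[-2,1,0,0],[2,-2,1,0],[-1,-2,2,1]] U=[[2,-2,-1,-2],[0,-1,2,0],[0,0,-1,-1],[0,0,0,-1]]

  r1 -= -2·r0 → [0,-1,2,0]
  r2 -= 2·r0 → [0,2,-5,-1]
  r3 -= -1·r0 → [0,2,-6,-3]
  r2 -= -2·r1 → [0,0,-1,-1]
  r3 -= -2·r1 → [0,0,-2,-3]
  r3 -= 2·r2 → [0,0,0,-1]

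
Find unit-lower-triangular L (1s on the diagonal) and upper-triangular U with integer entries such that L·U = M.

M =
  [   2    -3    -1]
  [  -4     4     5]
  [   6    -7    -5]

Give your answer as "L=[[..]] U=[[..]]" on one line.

  row1 -= -2·row0 → [0,-2,3]
  row2 -= 3·row0 → [0,2,-2]
  row2 -= -1·row1 → [0,0,1]

L=[[1,0,0],[-2,1,0],[3,-1,1]] U=[[2,-3,-1],[0,-2,3],[0,0,1]]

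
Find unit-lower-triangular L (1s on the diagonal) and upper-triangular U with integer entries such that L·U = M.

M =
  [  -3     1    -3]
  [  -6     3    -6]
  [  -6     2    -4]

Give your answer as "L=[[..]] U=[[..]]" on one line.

L=[[1,0,0],[2,1,0],[2,0,1]] U=[[-3,1,-3],[0,1,0],[0,0,2]]

  row1 -= 2·row0 → [0,1,0]
  row2 -= 2·row0 → [0,0,2]
  row2 -= 0·row1 → [0,0,2]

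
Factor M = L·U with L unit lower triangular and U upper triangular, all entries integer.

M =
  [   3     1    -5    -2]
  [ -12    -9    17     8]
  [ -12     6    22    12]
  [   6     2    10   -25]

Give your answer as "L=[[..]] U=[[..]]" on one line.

L=[[1,0,0,0],[-4,1,0,0],[-4,-2,1,0],[2,0,-5,1]] U=[[3,1,-5,-2],[0,-5,-3,0],[0,0,-4,4],[0,0,0,-1]]

  r1 -= -4·r0 → [0,-5,-3,0]
  r2 -= -4·r0 → [0,10,2,4]
  r3 -= 2·r0 → [0,0,20,-21]
  r2 -= -2·r1 → [0,0,-4,4]
  r3 -= 0·r1 → [0,0,20,-21]
  r3 -= -5·r2 → [0,0,0,-1]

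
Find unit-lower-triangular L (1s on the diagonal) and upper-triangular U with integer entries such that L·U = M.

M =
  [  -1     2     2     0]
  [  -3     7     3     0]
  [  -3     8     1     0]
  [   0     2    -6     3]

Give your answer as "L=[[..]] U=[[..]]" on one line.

  row1 -= 3·row0 → [0,1,-3,0]
  row2 -= 3·row0 → [0,2,-5,0]
  row3 -= 0·row0 → [0,2,-6,3]
  row2 -= 2·row1 → [0,0,1,0]
  row3 -= 2·row1 → [0,0,0,3]
  row3 -= 0·row2 → [0,0,0,3]

L=[[1,0,0,0],[3,1,0,0],[3,2,1,0],[0,2,0,1]] U=[[-1,2,2,0],[0,1,-3,0],[0,0,1,0],[0,0,0,3]]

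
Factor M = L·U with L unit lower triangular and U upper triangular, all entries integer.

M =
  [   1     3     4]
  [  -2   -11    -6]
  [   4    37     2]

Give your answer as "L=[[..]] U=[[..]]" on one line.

L=[[1,0,0],[-2,1,0],[4,-5,1]] U=[[1,3,4],[0,-5,2],[0,0,-4]]

  row1 -= -2·row0 → [0,-5,2]
  row2 -= 4·row0 → [0,25,-14]
  row2 -= -5·row1 → [0,0,-4]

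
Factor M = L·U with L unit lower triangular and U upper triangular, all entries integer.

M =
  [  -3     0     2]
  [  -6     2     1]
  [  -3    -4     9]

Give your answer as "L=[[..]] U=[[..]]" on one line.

  R1 -= 2·R0 → [0,2,-3]
  R2 -= 1·R0 → [0,-4,7]
  R2 -= -2·R1 → [0,0,1]

L=[[1,0,0],[2,1,0],[1,-2,1]] U=[[-3,0,2],[0,2,-3],[0,0,1]]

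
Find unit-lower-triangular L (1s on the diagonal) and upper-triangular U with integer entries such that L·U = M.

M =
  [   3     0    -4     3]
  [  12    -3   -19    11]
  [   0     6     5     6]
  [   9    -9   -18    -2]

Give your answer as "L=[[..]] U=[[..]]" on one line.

L=[[1,0,0,0],[4,1,0,0],[0,-2,1,0],[3,3,-3,1]] U=[[3,0,-4,3],[0,-3,-3,-1],[0,0,-1,4],[0,0,0,4]]

  row1 -= 4·row0 → [0,-3,-3,-1]
  row2 -= 0·row0 → [0,6,5,6]
  row3 -= 3·row0 → [0,-9,-6,-11]
  row2 -= -2·row1 → [0,0,-1,4]
  row3 -= 3·row1 → [0,0,3,-8]
  row3 -= -3·row2 → [0,0,0,4]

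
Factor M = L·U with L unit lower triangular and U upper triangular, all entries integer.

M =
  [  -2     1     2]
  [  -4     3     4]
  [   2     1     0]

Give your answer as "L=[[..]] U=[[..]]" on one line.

L=[[1,0,0],[2,1,0],[-1,2,1]] U=[[-2,1,2],[0,1,0],[0,0,2]]

  r1 -= 2·r0 → [0,1,0]
  r2 -= -1·r0 → [0,2,2]
  r2 -= 2·r1 → [0,0,2]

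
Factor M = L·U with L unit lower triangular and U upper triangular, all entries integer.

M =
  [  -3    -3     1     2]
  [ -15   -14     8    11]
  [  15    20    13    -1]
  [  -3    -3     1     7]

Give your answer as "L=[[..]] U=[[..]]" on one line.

L=[[1,0,0,0],[5,1,0,0],[-5,5,1,0],[1,0,0,1]] U=[[-3,-3,1,2],[0,1,3,1],[0,0,3,4],[0,0,0,5]]

  row1 -= 5·row0 → [0,1,3,1]
  row2 -= -5·row0 → [0,5,18,9]
  row3 -= 1·row0 → [0,0,0,5]
  row2 -= 5·row1 → [0,0,3,4]
  row3 -= 0·row1 → [0,0,0,5]
  row3 -= 0·row2 → [0,0,0,5]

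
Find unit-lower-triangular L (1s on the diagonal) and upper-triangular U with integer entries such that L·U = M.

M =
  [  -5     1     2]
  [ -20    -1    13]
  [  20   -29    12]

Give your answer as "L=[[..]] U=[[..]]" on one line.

L=[[1,0,0],[4,1,0],[-4,5,1]] U=[[-5,1,2],[0,-5,5],[0,0,-5]]

  row1 -= 4·row0 → [0,-5,5]
  row2 -= -4·row0 → [0,-25,20]
  row2 -= 5·row1 → [0,0,-5]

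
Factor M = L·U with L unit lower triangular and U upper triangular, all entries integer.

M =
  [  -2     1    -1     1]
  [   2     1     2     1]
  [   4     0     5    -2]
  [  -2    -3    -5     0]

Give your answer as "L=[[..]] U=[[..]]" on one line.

  row1 -= -1·row0 → [0,2,1,2]
  row2 -= -2·row0 → [0,2,3,0]
  row3 -= 1·row0 → [0,-4,-4,-1]
  row2 -= 1·row1 → [0,0,2,-2]
  row3 -= -2·row1 → [0,0,-2,3]
  row3 -= -1·row2 → [0,0,0,1]

L=[[1,0,0,0],[-1,1,0,0],[-2,1,1,0],[1,-2,-1,1]] U=[[-2,1,-1,1],[0,2,1,2],[0,0,2,-2],[0,0,0,1]]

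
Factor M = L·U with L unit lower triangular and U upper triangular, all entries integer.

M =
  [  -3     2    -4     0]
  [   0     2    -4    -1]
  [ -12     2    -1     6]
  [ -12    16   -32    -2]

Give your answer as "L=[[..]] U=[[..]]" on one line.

L=[[1,0,0,0],[0,1,0,0],[4,-3,1,0],[4,4,0,1]] U=[[-3,2,-4,0],[0,2,-4,-1],[0,0,3,3],[0,0,0,2]]

  r1 -= 0·r0 → [0,2,-4,-1]
  r2 -= 4·r0 → [0,-6,15,6]
  r3 -= 4·r0 → [0,8,-16,-2]
  r2 -= -3·r1 → [0,0,3,3]
  r3 -= 4·r1 → [0,0,0,2]
  r3 -= 0·r2 → [0,0,0,2]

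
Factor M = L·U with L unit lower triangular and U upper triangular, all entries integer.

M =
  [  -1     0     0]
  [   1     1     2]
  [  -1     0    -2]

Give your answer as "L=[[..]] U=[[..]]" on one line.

  r1 -= -1·r0 → [0,1,2]
  r2 -= 1·r0 → [0,0,-2]
  r2 -= 0·r1 → [0,0,-2]

L=[[1,0,0],[-1,1,0],[1,0,1]] U=[[-1,0,0],[0,1,2],[0,0,-2]]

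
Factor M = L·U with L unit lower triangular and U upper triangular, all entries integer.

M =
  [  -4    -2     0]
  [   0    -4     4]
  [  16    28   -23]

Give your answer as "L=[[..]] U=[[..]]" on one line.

L=[[1,0,0],[0,1,0],[-4,-5,1]] U=[[-4,-2,0],[0,-4,4],[0,0,-3]]

  row1 -= 0·row0 → [0,-4,4]
  row2 -= -4·row0 → [0,20,-23]
  row2 -= -5·row1 → [0,0,-3]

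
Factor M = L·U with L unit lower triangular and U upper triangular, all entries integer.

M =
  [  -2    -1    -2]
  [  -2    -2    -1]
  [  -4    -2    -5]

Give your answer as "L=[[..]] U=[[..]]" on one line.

  R1 -= 1·R0 → [0,-1,1]
  R2 -= 2·R0 → [0,0,-1]
  R2 -= 0·R1 → [0,0,-1]

L=[[1,0,0],[1,1,0],[2,0,1]] U=[[-2,-1,-2],[0,-1,1],[0,0,-1]]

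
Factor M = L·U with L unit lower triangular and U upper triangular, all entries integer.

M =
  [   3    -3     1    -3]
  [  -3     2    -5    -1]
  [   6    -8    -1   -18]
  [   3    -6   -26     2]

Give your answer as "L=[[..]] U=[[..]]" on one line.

L=[[1,0,0,0],[-1,1,0,0],[2,2,1,0],[1,3,-3,1]] U=[[3,-3,1,-3],[0,-1,-4,-4],[0,0,5,-4],[0,0,0,5]]

  R1 -= -1·R0 → [0,-1,-4,-4]
  R2 -= 2·R0 → [0,-2,-3,-12]
  R3 -= 1·R0 → [0,-3,-27,5]
  R2 -= 2·R1 → [0,0,5,-4]
  R3 -= 3·R1 → [0,0,-15,17]
  R3 -= -3·R2 → [0,0,0,5]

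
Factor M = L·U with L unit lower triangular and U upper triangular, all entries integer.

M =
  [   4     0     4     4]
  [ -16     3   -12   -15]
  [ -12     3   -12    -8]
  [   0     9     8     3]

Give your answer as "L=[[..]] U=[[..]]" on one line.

  r1 -= -4·r0 → [0,3,4,1]
  r2 -= -3·r0 → [0,3,0,4]
  r3 -= 0·r0 → [0,9,8,3]
  r2 -= 1·r1 → [0,0,-4,3]
  r3 -= 3·r1 → [0,0,-4,0]
  r3 -= 1·r2 → [0,0,0,-3]

L=[[1,0,0,0],[-4,1,0,0],[-3,1,1,0],[0,3,1,1]] U=[[4,0,4,4],[0,3,4,1],[0,0,-4,3],[0,0,0,-3]]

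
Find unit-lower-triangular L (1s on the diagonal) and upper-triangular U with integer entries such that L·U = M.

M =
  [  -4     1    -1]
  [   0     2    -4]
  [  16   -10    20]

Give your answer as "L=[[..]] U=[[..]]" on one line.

L=[[1,0,0],[0,1,0],[-4,-3,1]] U=[[-4,1,-1],[0,2,-4],[0,0,4]]

  r1 -= 0·r0 → [0,2,-4]
  r2 -= -4·r0 → [0,-6,16]
  r2 -= -3·r1 → [0,0,4]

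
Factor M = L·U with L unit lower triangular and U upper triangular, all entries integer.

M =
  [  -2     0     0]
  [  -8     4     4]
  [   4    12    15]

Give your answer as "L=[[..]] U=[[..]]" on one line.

L=[[1,0,0],[4,1,0],[-2,3,1]] U=[[-2,0,0],[0,4,4],[0,0,3]]

  row1 -= 4·row0 → [0,4,4]
  row2 -= -2·row0 → [0,12,15]
  row2 -= 3·row1 → [0,0,3]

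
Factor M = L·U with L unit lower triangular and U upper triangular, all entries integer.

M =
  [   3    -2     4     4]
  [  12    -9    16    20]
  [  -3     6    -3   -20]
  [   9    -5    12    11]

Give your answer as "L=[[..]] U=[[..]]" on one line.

L=[[1,0,0,0],[4,1,0,0],[-1,-4,1,0],[3,-1,0,1]] U=[[3,-2,4,4],[0,-1,0,4],[0,0,1,0],[0,0,0,3]]

  row1 -= 4·row0 → [0,-1,0,4]
  row2 -= -1·row0 → [0,4,1,-16]
  row3 -= 3·row0 → [0,1,0,-1]
  row2 -= -4·row1 → [0,0,1,0]
  row3 -= -1·row1 → [0,0,0,3]
  row3 -= 0·row2 → [0,0,0,3]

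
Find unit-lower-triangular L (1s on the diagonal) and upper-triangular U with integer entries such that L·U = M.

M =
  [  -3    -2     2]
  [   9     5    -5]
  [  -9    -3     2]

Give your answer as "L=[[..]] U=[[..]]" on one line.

L=[[1,0,0],[-3,1,0],[3,-3,1]] U=[[-3,-2,2],[0,-1,1],[0,0,-1]]

  r1 -= -3·r0 → [0,-1,1]
  r2 -= 3·r0 → [0,3,-4]
  r2 -= -3·r1 → [0,0,-1]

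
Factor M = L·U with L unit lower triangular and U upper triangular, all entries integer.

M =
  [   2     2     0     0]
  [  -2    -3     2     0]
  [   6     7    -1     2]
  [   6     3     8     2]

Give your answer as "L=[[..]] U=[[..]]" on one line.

L=[[1,0,0,0],[-1,1,0,0],[3,-1,1,0],[3,3,2,1]] U=[[2,2,0,0],[0,-1,2,0],[0,0,1,2],[0,0,0,-2]]

  R1 -= -1·R0 → [0,-1,2,0]
  R2 -= 3·R0 → [0,1,-1,2]
  R3 -= 3·R0 → [0,-3,8,2]
  R2 -= -1·R1 → [0,0,1,2]
  R3 -= 3·R1 → [0,0,2,2]
  R3 -= 2·R2 → [0,0,0,-2]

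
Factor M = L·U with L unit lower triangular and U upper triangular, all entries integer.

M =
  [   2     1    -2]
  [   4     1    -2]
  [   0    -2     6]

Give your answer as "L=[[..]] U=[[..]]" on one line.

  R1 -= 2·R0 → [0,-1,2]
  R2 -= 0·R0 → [0,-2,6]
  R2 -= 2·R1 → [0,0,2]

L=[[1,0,0],[2,1,0],[0,2,1]] U=[[2,1,-2],[0,-1,2],[0,0,2]]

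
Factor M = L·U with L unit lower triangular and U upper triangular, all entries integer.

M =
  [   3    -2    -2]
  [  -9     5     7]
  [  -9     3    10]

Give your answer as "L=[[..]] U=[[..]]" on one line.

  r1 -= -3·r0 → [0,-1,1]
  r2 -= -3·r0 → [0,-3,4]
  r2 -= 3·r1 → [0,0,1]

L=[[1,0,0],[-3,1,0],[-3,3,1]] U=[[3,-2,-2],[0,-1,1],[0,0,1]]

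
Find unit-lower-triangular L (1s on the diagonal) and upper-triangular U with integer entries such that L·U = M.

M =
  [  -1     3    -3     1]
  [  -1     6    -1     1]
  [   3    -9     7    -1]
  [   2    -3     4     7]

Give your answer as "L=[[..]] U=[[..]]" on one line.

  r1 -= 1·r0 → [0,3,2,0]
  r2 -= -3·r0 → [0,0,-2,2]
  r3 -= -2·r0 → [0,3,-2,9]
  r2 -= 0·r1 → [0,0,-2,2]
  r3 -= 1·r1 → [0,0,-4,9]
  r3 -= 2·r2 → [0,0,0,5]

L=[[1,0,0,0],[1,1,0,0],[-3,0,1,0],[-2,1,2,1]] U=[[-1,3,-3,1],[0,3,2,0],[0,0,-2,2],[0,0,0,5]]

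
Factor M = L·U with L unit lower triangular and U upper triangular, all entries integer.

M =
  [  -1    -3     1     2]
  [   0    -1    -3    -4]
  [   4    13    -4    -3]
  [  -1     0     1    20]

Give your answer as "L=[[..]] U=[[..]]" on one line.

  row1 -= 0·row0 → [0,-1,-3,-4]
  row2 -= -4·row0 → [0,1,0,5]
  row3 -= 1·row0 → [0,3,0,18]
  row2 -= -1·row1 → [0,0,-3,1]
  row3 -= -3·row1 → [0,0,-9,6]
  row3 -= 3·row2 → [0,0,0,3]

L=[[1,0,0,0],[0,1,0,0],[-4,-1,1,0],[1,-3,3,1]] U=[[-1,-3,1,2],[0,-1,-3,-4],[0,0,-3,1],[0,0,0,3]]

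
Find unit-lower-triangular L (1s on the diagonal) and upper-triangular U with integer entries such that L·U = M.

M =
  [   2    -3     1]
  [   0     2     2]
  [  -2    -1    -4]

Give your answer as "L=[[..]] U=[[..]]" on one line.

L=[[1,0,0],[0,1,0],[-1,-2,1]] U=[[2,-3,1],[0,2,2],[0,0,1]]

  r1 -= 0·r0 → [0,2,2]
  r2 -= -1·r0 → [0,-4,-3]
  r2 -= -2·r1 → [0,0,1]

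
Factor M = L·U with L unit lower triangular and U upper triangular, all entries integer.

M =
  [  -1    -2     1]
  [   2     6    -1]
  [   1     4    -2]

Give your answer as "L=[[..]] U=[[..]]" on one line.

  R1 -= -2·R0 → [0,2,1]
  R2 -= -1·R0 → [0,2,-1]
  R2 -= 1·R1 → [0,0,-2]

L=[[1,0,0],[-2,1,0],[-1,1,1]] U=[[-1,-2,1],[0,2,1],[0,0,-2]]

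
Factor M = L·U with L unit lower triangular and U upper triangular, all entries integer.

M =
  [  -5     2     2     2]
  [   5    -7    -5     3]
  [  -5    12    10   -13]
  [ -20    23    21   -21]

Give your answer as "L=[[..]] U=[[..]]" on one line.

L=[[1,0,0,0],[-1,1,0,0],[1,-2,1,0],[4,-3,2,1]] U=[[-5,2,2,2],[0,-5,-3,5],[0,0,2,-5],[0,0,0,-4]]

  r1 -= -1·r0 → [0,-5,-3,5]
  r2 -= 1·r0 → [0,10,8,-15]
  r3 -= 4·r0 → [0,15,13,-29]
  r2 -= -2·r1 → [0,0,2,-5]
  r3 -= -3·r1 → [0,0,4,-14]
  r3 -= 2·r2 → [0,0,0,-4]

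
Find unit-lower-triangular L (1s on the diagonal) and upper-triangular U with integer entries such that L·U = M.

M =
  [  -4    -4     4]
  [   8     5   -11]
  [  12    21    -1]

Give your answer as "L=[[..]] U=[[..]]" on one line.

L=[[1,0,0],[-2,1,0],[-3,-3,1]] U=[[-4,-4,4],[0,-3,-3],[0,0,2]]

  row1 -= -2·row0 → [0,-3,-3]
  row2 -= -3·row0 → [0,9,11]
  row2 -= -3·row1 → [0,0,2]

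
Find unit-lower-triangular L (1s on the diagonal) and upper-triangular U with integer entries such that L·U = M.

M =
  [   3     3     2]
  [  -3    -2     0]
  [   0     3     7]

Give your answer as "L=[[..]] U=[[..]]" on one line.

L=[[1,0,0],[-1,1,0],[0,3,1]] U=[[3,3,2],[0,1,2],[0,0,1]]

  r1 -= -1·r0 → [0,1,2]
  r2 -= 0·r0 → [0,3,7]
  r2 -= 3·r1 → [0,0,1]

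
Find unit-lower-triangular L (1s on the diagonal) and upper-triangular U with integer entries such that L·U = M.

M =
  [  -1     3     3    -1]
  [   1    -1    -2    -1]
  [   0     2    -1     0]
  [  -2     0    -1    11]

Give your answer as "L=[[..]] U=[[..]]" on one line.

L=[[1,0,0,0],[-1,1,0,0],[0,1,1,0],[2,-3,2,1]] U=[[-1,3,3,-1],[0,2,1,-2],[0,0,-2,2],[0,0,0,3]]

  row1 -= -1·row0 → [0,2,1,-2]
  row2 -= 0·row0 → [0,2,-1,0]
  row3 -= 2·row0 → [0,-6,-7,13]
  row2 -= 1·row1 → [0,0,-2,2]
  row3 -= -3·row1 → [0,0,-4,7]
  row3 -= 2·row2 → [0,0,0,3]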